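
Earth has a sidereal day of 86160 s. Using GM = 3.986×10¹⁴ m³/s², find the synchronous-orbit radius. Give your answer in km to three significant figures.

r_sync ≈ 42200 km

A synchronous orbit has period T, so by Kepler's third law a = (μT²/4π²)^(1/3).
μT²/4π² = 3.986×10¹⁴ × (8.616×10⁴)² / 39.48 = 7.495×10²² m³.
a = 4.216×10⁷ m = 42163 km.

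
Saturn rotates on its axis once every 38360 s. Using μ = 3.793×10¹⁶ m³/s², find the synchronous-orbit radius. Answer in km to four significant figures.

r_sync ≈ 1.122×10⁵ km

A synchronous orbit has period T, so by Kepler's third law a = (μT²/4π²)^(1/3).
μT²/4π² = 3.793×10¹⁶ × (3.836×10⁴)² / 39.48 = 1.414×10²⁴ m³.
a = 1.122×10⁸ m = 1.1223×10⁵ km.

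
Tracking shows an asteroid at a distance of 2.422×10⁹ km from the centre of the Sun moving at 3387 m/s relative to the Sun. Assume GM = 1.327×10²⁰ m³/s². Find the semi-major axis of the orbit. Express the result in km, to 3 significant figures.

a ≈ 1.35×10⁹ km

r = 2.422×10¹² m.
Vis-viva rearranged: 1/a = 2/r − v²/μ = 8.258×10⁻¹³ − 8.645×10⁻¹⁴ = 7.393×10⁻¹³ m⁻¹.
a = 1.353×10¹² m = 1.3526×10⁹ km.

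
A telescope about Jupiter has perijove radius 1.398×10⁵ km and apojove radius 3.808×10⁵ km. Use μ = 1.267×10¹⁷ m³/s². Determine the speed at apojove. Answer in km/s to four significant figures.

Semi-major axis a = (r_p + r_a)/2 = 2.6030×10⁵ km = 2.603×10⁸ m.
Vis-viva: v² = μ(2/r − 1/a) = 1.267×10¹⁷ × (5.252×10⁻⁹ − 3.842×10⁻⁹) = 1.787×10⁸ m²/s².
v = 13370 m/s = 13.37 km/s.

v ≈ 13.37 km/s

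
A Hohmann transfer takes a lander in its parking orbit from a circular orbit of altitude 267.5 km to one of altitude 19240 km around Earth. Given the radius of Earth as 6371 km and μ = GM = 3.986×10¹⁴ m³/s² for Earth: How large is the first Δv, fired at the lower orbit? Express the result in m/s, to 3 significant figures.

Δv ≈ 2020 m/s

r₁ = 6371 + 267.5 = 6638.5 km = 6.6385×10⁶ m.
r₂ = 6371 + 19240 = 25611 km = 2.5611×10⁷ m.
Transfer ellipse a_t = (r₁ + r₂)/2 = 1.612×10⁷ m.
At r₁: circular v_c1 = √(μ/r₁) = 7749 m/s; transfer-perigee v_p = √[μ(2/r₁ − 1/a_t)] = 9766 m/s.
Δv₁ = v_p − v_c1 = 2017 m/s.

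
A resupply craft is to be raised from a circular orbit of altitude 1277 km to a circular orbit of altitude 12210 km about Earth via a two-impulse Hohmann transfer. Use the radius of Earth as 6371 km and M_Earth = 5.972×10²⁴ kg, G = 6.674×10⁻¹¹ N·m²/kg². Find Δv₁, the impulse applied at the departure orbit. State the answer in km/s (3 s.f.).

μ = GM = 6.674×10⁻¹¹ × 5.972×10²⁴ = 3.986×10¹⁴ m³/s².
r₁ = 6371 + 1277 = 7648.0 km = 7.6480×10⁶ m.
r₂ = 6371 + 12210 = 18581 km = 1.8581×10⁷ m.
Transfer ellipse a_t = (r₁ + r₂)/2 = 1.311×10⁷ m.
At r₁: circular v_c1 = √(μ/r₁) = 7219 m/s; transfer-perigee v_p = √[μ(2/r₁ − 1/a_t)] = 8593 m/s.
Δv₁ = v_p − v_c1 = 1374 m/s.
= 1.374 km/s.

Δv ≈ 1.37 km/s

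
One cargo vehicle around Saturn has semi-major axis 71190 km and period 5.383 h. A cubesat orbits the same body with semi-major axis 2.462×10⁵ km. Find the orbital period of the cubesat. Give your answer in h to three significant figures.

T₂ ≈ 34.6 h

Kepler's third law: T² ∝ a³, so T₂ = T₁ (a₂/a₁)^(3/2).
a₂/a₁ = 3.458, (a₂/a₁)^(3/2) = 6.431.
T₂ = 5.383 × 6.431 = 34.62 h.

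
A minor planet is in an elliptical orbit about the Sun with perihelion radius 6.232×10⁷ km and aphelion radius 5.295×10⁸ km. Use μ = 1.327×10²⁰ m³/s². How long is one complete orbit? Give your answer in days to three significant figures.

Semi-major axis a = (r_p + r_a)/2 = (6.2320×10⁷ + 5.2950×10⁸)/2 = 2.9591×10⁸ km = 2.959×10¹¹ m.
By Kepler's third law T = 2π√(a³/μ) = 2π × 1.397×10⁷ = 8.780×10⁷ s.
= 1016 days.

T ≈ 1020 days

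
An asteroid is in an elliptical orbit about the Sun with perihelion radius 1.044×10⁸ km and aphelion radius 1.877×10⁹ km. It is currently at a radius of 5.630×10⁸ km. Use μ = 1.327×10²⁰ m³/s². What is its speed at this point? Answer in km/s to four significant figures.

Semi-major axis a = (r_p + r_a)/2 = 9.9070×10⁸ km = 9.907×10¹¹ m.
Vis-viva: v² = μ(2/r − 1/a) = 1.327×10²⁰ × (3.552×10⁻¹² − 1.009×10⁻¹²) = 3.375×10⁸ m²/s².
v = 18370 m/s = 18.37 km/s.

v ≈ 18.37 km/s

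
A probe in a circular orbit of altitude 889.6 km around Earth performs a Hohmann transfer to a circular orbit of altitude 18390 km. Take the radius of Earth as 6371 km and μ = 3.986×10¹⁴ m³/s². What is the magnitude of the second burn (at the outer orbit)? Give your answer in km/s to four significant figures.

Δv ≈ 1.310 km/s

r₁ = 6371 + 889.6 = 7260.6 km = 7.2606×10⁶ m.
r₂ = 6371 + 18390 = 24761 km = 2.4761×10⁷ m.
Transfer ellipse a_t = (r₁ + r₂)/2 = 1.601×10⁷ m.
At r₁: circular v_c1 = √(μ/r₁) = 7409 m/s; transfer-perigee v_p = √[μ(2/r₁ − 1/a_t)] = 9214 m/s.
At r₂: circular v_c2 = √(μ/r₂) = 4012 m/s; transfer-apogee v_a = √[μ(2/r₂ − 1/a_t)] = 2702 m/s.
Δv₂ = v_c2 − v_a = 1310 m/s.
= 1.310 km/s.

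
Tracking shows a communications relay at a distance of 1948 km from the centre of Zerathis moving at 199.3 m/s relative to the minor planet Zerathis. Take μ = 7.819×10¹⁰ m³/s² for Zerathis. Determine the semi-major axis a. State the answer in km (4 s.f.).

r = 1.948×10⁶ m.
Vis-viva rearranged: 1/a = 2/r − v²/μ = 1.027×10⁻⁶ − 5.080×10⁻⁷ = 5.187×10⁻⁷ m⁻¹.
a = 1.928×10⁶ m = 1927.9 km.

a ≈ 1928 km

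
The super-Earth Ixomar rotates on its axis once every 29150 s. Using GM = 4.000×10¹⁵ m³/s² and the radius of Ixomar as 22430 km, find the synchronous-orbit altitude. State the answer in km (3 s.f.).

h_sync ≈ 21700 km

A synchronous orbit has period T, so by Kepler's third law a = (μT²/4π²)^(1/3).
μT²/4π² = 4.000×10¹⁵ × (2.915×10⁴)² / 39.48 = 8.609×10²² m³.
a = 4.416×10⁷ m = 44156 km.
Altitude h = a − R = 44156 − 22430 = 21726 km.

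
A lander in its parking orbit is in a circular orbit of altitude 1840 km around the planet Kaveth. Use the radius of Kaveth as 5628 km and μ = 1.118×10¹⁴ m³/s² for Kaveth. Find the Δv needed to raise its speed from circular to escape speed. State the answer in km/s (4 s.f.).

Δv ≈ 1.603 km/s

r = 5628 + 1840 = 7468.0 km = 7.4680×10⁶ m.
Circular speed v_c = √(μ/r) = 3869 m/s.
Escape speed v_esc = √(2μ/r) = √2 × v_c = 5472 m/s.
Δv = v_esc − v_c = 1603 m/s = 1.603 km/s.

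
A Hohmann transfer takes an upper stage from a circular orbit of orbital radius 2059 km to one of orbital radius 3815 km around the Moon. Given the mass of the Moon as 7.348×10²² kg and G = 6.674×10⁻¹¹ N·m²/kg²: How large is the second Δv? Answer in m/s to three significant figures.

Δv ≈ 184 m/s

μ = GM = 6.674×10⁻¹¹ × 7.348×10²² = 4.904×10¹² m³/s².
r₁ = 2059 km = 2.059×10⁶ m.
r₂ = 3815 km = 3.815×10⁶ m.
Transfer ellipse a_t = (r₁ + r₂)/2 = 2.937×10⁶ m.
At r₁: circular v_c1 = √(μ/r₁) = 1543 m/s; transfer-perilune v_p = √[μ(2/r₁ − 1/a_t)] = 1759 m/s.
At r₂: circular v_c2 = √(μ/r₂) = 1134 m/s; transfer-apolune v_a = √[μ(2/r₂ − 1/a_t)] = 949.3 m/s.
Δv₂ = v_c2 − v_a = 184.5 m/s.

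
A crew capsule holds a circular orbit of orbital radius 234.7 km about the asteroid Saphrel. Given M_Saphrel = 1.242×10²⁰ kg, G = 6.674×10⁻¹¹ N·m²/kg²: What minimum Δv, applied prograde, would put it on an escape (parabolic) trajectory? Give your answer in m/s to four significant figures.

μ = GM = 6.674×10⁻¹¹ × 1.242×10²⁰ = 8.289×10⁹ m³/s².
r = 234.7 km = 2.347×10⁵ m.
Circular speed v_c = √(μ/r) = 187.9 m/s.
Escape speed v_esc = √(2μ/r) = √2 × v_c = 265.8 m/s.
Δv = v_esc − v_c = 77.84 m/s.

Δv ≈ 77.84 m/s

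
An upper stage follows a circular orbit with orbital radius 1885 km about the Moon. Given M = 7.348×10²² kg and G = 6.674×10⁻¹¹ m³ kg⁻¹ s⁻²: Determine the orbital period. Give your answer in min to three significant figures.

μ = GM = 6.674×10⁻¹¹ × 7.348×10²² = 4.904×10¹² m³/s².
r = 1885 km = 1.885×10⁶ m.
Kepler's third law: T = 2π√(r³/μ) = 2π√((1.885×10⁶)³ / 4.904×10¹²).
r³/μ = 1.366×10⁶ s², so T = 2π × 1.169×10³ = 7.343×10³ s.
Converting: 7.343×10³ s ÷ 60.00 = 122.4 min.

T ≈ 122 min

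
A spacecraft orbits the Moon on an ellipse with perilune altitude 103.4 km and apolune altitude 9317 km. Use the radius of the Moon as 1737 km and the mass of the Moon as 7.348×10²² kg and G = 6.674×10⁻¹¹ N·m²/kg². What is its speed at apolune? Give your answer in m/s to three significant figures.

μ = GM = 6.674×10⁻¹¹ × 7.348×10²² = 4.904×10¹² m³/s².
r_p = 1737 + 103.4 = 1840.4 km = 1.8404×10⁶ m.
r_a = 1737 + 9317 = 11054 km = 1.1054×10⁷ m.
Semi-major axis a = (r_p + r_a)/2 = 6447.2 km = 6.447×10⁶ m.
Vis-viva: v² = μ(2/r − 1/a) = 4.904×10¹² × (1.809×10⁻⁷ − 1.551×10⁻⁷) = 1.266×10⁵ m²/s².
v = 355.9 m/s.

v ≈ 356 m/s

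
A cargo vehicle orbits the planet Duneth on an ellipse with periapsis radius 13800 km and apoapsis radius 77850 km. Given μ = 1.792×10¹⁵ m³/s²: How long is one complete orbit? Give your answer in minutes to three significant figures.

Semi-major axis a = (r_p + r_a)/2 = (13800 + 77850)/2 = 45825 km = 4.582×10⁷ m.
By Kepler's third law T = 2π√(a³/μ) = 2π × 7.328×10³ = 4.604×10⁴ s.
= 767.4 minutes.

T ≈ 767 minutes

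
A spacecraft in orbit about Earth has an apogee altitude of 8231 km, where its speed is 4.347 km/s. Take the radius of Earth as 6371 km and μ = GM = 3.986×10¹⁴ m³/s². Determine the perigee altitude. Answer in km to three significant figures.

r_a = 6371 + 8231 = 14602 km = 1.460×10⁷ m.
Specific energy ε = v²/2 − μ/r = -1.785×10⁷ J/kg, so a = −μ/(2ε) = 1.117×10⁷ m.
The apsides satisfy r_p + r_a = 2a, so the perigee radius is 2a − r_a = 7.729×10⁶ m = 7729.3 km.
Perigee altitude = 7729.3 − 6371 = 1358.3 km.

perigee altitude ≈ 1360 km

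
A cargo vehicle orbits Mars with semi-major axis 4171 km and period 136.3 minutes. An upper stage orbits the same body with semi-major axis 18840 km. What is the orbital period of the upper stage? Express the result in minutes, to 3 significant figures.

T₂ ≈ 1310 minutes

Kepler's third law: T² ∝ a³, so T₂ = T₁ (a₂/a₁)^(3/2).
a₂/a₁ = 4.517, (a₂/a₁)^(3/2) = 9.600.
T₂ = 136.3 × 9.600 = 1308 minutes.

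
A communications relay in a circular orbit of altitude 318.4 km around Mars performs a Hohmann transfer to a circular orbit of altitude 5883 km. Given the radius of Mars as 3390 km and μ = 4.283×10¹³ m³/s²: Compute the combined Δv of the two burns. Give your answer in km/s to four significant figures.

r₁ = 3390 + 318.4 = 3708.4 km = 3.7084×10⁶ m.
r₂ = 3390 + 5883 = 9273.0 km = 9.2730×10⁶ m.
Transfer ellipse a_t = (r₁ + r₂)/2 = 6.491×10⁶ m.
At r₁: circular v_c1 = √(μ/r₁) = 3398 m/s; transfer-periapsis v_p = √[μ(2/r₁ − 1/a_t)] = 4062 m/s.
Δv₁ = v_p − v_c1 = 663.6 m/s.
At r₂: circular v_c2 = √(μ/r₂) = 2149 m/s; transfer-apoapsis v_a = √[μ(2/r₂ − 1/a_t)] = 1624 m/s.
Δv₂ = v_c2 − v_a = 524.7 m/s.
Total Δv = Δv₁ + Δv₂ = 1188 m/s = 1.188 km/s.

Δv_total ≈ 1.188 km/s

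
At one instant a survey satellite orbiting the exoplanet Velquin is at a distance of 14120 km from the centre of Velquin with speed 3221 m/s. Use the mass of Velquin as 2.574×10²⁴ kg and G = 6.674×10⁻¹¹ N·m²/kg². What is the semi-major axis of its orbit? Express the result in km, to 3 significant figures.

a ≈ 12300 km

μ = GM = 6.674×10⁻¹¹ × 2.574×10²⁴ = 1.718×10¹⁴ m³/s².
r = 1.412×10⁷ m.
Specific orbital energy ε = v²/2 − μ/r = (3221)²/2 − 1.718×10¹⁴/1.412×10⁷ = -6.979×10⁶ J/kg.
Since ε = −μ/(2a), a = −μ/(2ε) = 1.231×10⁷ m = 12308 km.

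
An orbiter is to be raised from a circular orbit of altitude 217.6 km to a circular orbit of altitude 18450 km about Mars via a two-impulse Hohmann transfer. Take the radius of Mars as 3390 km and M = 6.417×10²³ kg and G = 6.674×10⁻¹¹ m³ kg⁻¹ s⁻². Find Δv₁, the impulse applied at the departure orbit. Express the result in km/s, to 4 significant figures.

μ = GM = 6.674×10⁻¹¹ × 6.417×10²³ = 4.283×10¹³ m³/s².
r₁ = 3390 + 217.6 = 3607.6 km = 3.6076×10⁶ m.
r₂ = 3390 + 18450 = 21840 km = 2.1840×10⁷ m.
Transfer ellipse a_t = (r₁ + r₂)/2 = 1.272×10⁷ m.
At r₁: circular v_c1 = √(μ/r₁) = 3445 m/s; transfer-periapsis v_p = √[μ(2/r₁ − 1/a_t)] = 4514 m/s.
Δv₁ = v_p − v_c1 = 1069 m/s.
= 1.069 km/s.

Δv ≈ 1.069 km/s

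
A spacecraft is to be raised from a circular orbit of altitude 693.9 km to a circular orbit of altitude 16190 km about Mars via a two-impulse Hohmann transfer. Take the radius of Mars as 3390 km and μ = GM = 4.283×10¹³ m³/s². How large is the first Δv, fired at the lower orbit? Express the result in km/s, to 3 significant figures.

r₁ = 3390 + 693.9 = 4083.9 km = 4.0839×10⁶ m.
r₂ = 3390 + 16190 = 19580 km = 1.9580×10⁷ m.
Transfer ellipse a_t = (r₁ + r₂)/2 = 1.183×10⁷ m.
At r₁: circular v_c1 = √(μ/r₁) = 3238 m/s; transfer-periapsis v_p = √[μ(2/r₁ − 1/a_t)] = 4166 m/s.
Δv₁ = v_p − v_c1 = 927.5 m/s.
= 0.9275 km/s.

Δv ≈ 0.928 km/s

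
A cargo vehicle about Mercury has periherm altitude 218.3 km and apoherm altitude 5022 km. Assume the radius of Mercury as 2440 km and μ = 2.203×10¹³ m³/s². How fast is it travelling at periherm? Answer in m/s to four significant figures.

v ≈ 3496 m/s

r_p = 2440 + 218.3 = 2658.3 km = 2.6583×10⁶ m.
r_a = 2440 + 5022 = 7462.0 km = 7.4620×10⁶ m.
Semi-major axis a = (r_p + r_a)/2 = 5060.1 km = 5.060×10⁶ m.
Vis-viva: v² = μ(2/r − 1/a) = 2.203×10¹³ × (7.524×10⁻⁷ − 1.976×10⁻⁷) = 1.222×10⁷ m²/s².
v = 3496 m/s.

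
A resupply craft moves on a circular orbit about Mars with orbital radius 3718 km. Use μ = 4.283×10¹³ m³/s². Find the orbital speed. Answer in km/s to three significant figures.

v ≈ 3.39 km/s

r = 3718 km = 3.718×10⁶ m.
For a circular orbit v = √(μ/r) = √(4.283×10¹³ / 3.718×10⁶) = √(1.152×10⁷) = 3394 m/s.
That is 3.394 km/s.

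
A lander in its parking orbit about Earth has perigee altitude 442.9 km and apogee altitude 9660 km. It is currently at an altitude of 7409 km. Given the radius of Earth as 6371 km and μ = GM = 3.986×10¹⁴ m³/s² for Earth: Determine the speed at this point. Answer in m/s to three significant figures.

r_p = 6371 + 442.9 = 6813.9 km = 6.8139×10⁶ m.
r_a = 6371 + 9660 = 16031 km = 1.6031×10⁷ m.
r = 6371 + 7409 = 13780 km = 1.378×10⁷ m.
Semi-major axis a = (r_p + r_a)/2 = 11422 km = 1.142×10⁷ m.
Vis-viva: v² = μ(2/r − 1/a) = 3.986×10¹⁴ × (1.451×10⁻⁷ − 8.755×10⁻⁸) = 2.296×10⁷ m²/s².
v = 4791 m/s.

v ≈ 4790 m/s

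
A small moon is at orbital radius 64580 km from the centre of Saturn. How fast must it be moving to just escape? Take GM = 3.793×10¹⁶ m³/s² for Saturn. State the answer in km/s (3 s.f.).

r = 64580 km = 6.458×10⁷ m.
Escape speed v_esc = √(2μ/r) = √(2 × 3.793×10¹⁶ / 6.458×10⁷) = √(1.175×10⁹) = 34270 m/s.
= 34.27 km/s.

v_esc ≈ 34.3 km/s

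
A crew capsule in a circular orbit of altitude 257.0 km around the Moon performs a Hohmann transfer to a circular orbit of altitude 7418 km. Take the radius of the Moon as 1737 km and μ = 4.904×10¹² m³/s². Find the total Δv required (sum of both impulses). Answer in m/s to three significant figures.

Δv_total ≈ 736 m/s

r₁ = 1737 + 257.0 = 1994.0 km = 1.9940×10⁶ m.
r₂ = 1737 + 7418 = 9155.0 km = 9.1550×10⁶ m.
Transfer ellipse a_t = (r₁ + r₂)/2 = 5.574×10⁶ m.
At r₁: circular v_c1 = √(μ/r₁) = 1568 m/s; transfer-perilune v_p = √[μ(2/r₁ − 1/a_t)] = 2010 m/s.
Δv₁ = v_p − v_c1 = 441.5 m/s.
At r₂: circular v_c2 = √(μ/r₂) = 731.9 m/s; transfer-apolune v_a = √[μ(2/r₂ − 1/a_t)] = 437.7 m/s.
Δv₂ = v_c2 − v_a = 294.2 m/s.
Total Δv = Δv₁ + Δv₂ = 735.7 m/s.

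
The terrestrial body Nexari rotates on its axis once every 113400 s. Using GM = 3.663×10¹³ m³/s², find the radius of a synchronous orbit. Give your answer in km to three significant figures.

A synchronous orbit has period T, so by Kepler's third law a = (μT²/4π²)^(1/3).
μT²/4π² = 3.663×10¹³ × (1.134×10⁵)² / 39.48 = 1.193×10²² m³.
a = 2.285×10⁷ m = 22851 km.

r_sync ≈ 22900 km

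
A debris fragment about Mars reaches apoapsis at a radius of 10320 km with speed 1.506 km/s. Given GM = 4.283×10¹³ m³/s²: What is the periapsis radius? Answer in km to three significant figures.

periapsis radius ≈ 3880 km

r_a = 1.032×10⁷ m.
Specific energy ε = v²/2 − μ/r = -3.016×10⁶ J/kg, so a = −μ/(2ε) = 7.100×10⁶ m.
The apsides satisfy r_p + r_a = 2a, so the periapsis radius is 2a − r_a = 3.880×10⁶ m = 3880.1 km.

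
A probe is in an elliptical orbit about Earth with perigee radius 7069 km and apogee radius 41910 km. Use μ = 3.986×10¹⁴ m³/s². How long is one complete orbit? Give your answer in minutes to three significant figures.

T ≈ 636 minutes

Semi-major axis a = (r_p + r_a)/2 = (7069.0 + 41910)/2 = 24490 km = 2.449×10⁷ m.
By Kepler's third law T = 2π√(a³/μ) = 2π × 6.070×10³ = 3.814×10⁴ s.
= 635.7 minutes.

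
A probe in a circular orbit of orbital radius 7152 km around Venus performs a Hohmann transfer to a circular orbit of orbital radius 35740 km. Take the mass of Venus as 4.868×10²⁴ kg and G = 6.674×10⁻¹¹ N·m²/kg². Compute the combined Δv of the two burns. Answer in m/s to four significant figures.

Δv_total ≈ 3235 m/s

μ = GM = 6.674×10⁻¹¹ × 4.868×10²⁴ = 3.249×10¹⁴ m³/s².
r₁ = 7152 km = 7.152×10⁶ m.
r₂ = 35740 km = 3.574×10⁷ m.
Transfer ellipse a_t = (r₁ + r₂)/2 = 2.145×10⁷ m.
At r₁: circular v_c1 = √(μ/r₁) = 6740 m/s; transfer-periapsis v_p = √[μ(2/r₁ − 1/a_t)] = 8701 m/s.
Δv₁ = v_p − v_c1 = 1961 m/s.
At r₂: circular v_c2 = √(μ/r₂) = 3015 m/s; transfer-apoapsis v_a = √[μ(2/r₂ − 1/a_t)] = 1741 m/s.
Δv₂ = v_c2 − v_a = 1274 m/s.
Total Δv = Δv₁ + Δv₂ = 3235 m/s.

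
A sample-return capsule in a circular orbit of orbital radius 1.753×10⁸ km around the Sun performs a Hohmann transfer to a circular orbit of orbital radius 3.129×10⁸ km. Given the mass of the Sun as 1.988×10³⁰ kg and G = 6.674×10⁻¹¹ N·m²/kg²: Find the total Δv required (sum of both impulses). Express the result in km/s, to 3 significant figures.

Δv_total ≈ 6.78 km/s

μ = GM = 6.674×10⁻¹¹ × 1.988×10³⁰ = 1.327×10²⁰ m³/s².
r₁ = 1.753×10⁸ km = 1.753×10¹¹ m.
r₂ = 3.129×10⁸ km = 3.129×10¹¹ m.
Transfer ellipse a_t = (r₁ + r₂)/2 = 2.441×10¹¹ m.
At r₁: circular v_c1 = √(μ/r₁) = 27510 m/s; transfer-perihelion v_p = √[μ(2/r₁ − 1/a_t)] = 31150 m/s.
Δv₁ = v_p − v_c1 = 3637 m/s.
At r₂: circular v_c2 = √(μ/r₂) = 20590 m/s; transfer-aphelion v_a = √[μ(2/r₂ − 1/a_t)] = 17450 m/s.
Δv₂ = v_c2 − v_a = 3142 m/s.
Total Δv = Δv₁ + Δv₂ = 6778 m/s = 6.778 km/s.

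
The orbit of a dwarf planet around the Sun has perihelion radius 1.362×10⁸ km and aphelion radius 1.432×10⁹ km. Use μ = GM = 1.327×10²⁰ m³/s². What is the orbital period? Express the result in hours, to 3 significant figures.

T ≈ 105000 hours

Semi-major axis a = (r_p + r_a)/2 = (1.3620×10⁸ + 1.4320×10⁹)/2 = 7.8410×10⁸ km = 7.841×10¹¹ m.
By Kepler's third law T = 2π√(a³/μ) = 2π × 6.027×10⁷ = 3.787×10⁸ s.
= 1.052×10⁵ hours.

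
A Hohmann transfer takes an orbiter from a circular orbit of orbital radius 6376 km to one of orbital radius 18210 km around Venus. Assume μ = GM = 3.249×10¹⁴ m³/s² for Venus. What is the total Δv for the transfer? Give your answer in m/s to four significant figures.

r₁ = 6376 km = 6.376×10⁶ m.
r₂ = 18210 km = 1.821×10⁷ m.
Transfer ellipse a_t = (r₁ + r₂)/2 = 1.229×10⁷ m.
At r₁: circular v_c1 = √(μ/r₁) = 7138 m/s; transfer-periapsis v_p = √[μ(2/r₁ − 1/a_t)] = 8688 m/s.
Δv₁ = v_p − v_c1 = 1550 m/s.
At r₂: circular v_c2 = √(μ/r₂) = 4224 m/s; transfer-apoapsis v_a = √[μ(2/r₂ − 1/a_t)] = 3042 m/s.
Δv₂ = v_c2 − v_a = 1182 m/s.
Total Δv = Δv₁ + Δv₂ = 2732 m/s.

Δv_total ≈ 2732 m/s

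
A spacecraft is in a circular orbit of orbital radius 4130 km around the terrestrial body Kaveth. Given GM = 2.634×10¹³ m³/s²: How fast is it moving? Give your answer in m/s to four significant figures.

r = 4130 km = 4.130×10⁶ m.
For a circular orbit v = √(μ/r) = √(2.634×10¹³ / 4.130×10⁶) = √(6.378×10⁶) = 2525 m/s.

v ≈ 2525 m/s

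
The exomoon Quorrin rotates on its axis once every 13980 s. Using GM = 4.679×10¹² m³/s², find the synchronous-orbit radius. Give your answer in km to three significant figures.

A synchronous orbit has period T, so by Kepler's third law a = (μT²/4π²)^(1/3).
μT²/4π² = 4.679×10¹² × (1.398×10⁴)² / 39.48 = 2.316×10¹⁹ m³.
a = 2.851×10⁶ m = 2850.6 km.

r_sync ≈ 2850 km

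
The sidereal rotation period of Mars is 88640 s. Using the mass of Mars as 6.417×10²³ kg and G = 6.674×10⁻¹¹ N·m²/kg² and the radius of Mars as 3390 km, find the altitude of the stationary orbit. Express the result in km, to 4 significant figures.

μ = GM = 6.674×10⁻¹¹ × 6.417×10²³ = 4.283×10¹³ m³/s².
A synchronous orbit has period T, so by Kepler's third law a = (μT²/4π²)^(1/3).
μT²/4π² = 4.283×10¹³ × (8.864×10⁴)² / 39.48 = 8.524×10²¹ m³.
a = 2.043×10⁷ m = 20427 km.
Altitude h = a − R = 20427 − 3390 = 17037 km.

h_sync ≈ 17040 km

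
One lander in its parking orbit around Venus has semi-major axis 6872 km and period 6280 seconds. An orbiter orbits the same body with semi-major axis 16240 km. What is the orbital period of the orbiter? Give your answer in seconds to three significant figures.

T₂ ≈ 22800 seconds

Kepler's third law: T² ∝ a³, so T₂ = T₁ (a₂/a₁)^(3/2).
a₂/a₁ = 2.363, (a₂/a₁)^(3/2) = 3.633.
T₂ = 6280 × 3.633 = 22810 seconds.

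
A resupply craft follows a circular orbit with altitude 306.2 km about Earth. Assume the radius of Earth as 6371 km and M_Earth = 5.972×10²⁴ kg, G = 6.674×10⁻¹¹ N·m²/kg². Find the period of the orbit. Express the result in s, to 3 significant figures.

μ = GM = 6.674×10⁻¹¹ × 5.972×10²⁴ = 3.986×10¹⁴ m³/s².
r = 6371 + 306.2 = 6677.2 km = 6.6772×10⁶ m.
Kepler's third law: T = 2π√(r³/μ) = 2π√((6.677×10⁶)³ / 3.986×10¹⁴).
r³/μ = 7.469×10⁵ s², so T = 2π × 8.642×10² = 5.430×10³ s.

T ≈ 5430 s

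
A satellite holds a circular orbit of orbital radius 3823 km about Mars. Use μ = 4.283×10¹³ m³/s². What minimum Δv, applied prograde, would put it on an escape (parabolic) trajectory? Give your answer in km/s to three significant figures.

r = 3823 km = 3.823×10⁶ m.
Circular speed v_c = √(μ/r) = 3347 m/s.
Escape speed v_esc = √(2μ/r) = √2 × v_c = 4734 m/s.
Δv = v_esc − v_c = 1386 m/s = 1.386 km/s.

Δv ≈ 1.39 km/s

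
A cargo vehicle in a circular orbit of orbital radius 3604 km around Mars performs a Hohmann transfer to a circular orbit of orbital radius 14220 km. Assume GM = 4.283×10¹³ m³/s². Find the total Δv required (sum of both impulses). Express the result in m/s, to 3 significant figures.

Δv_total ≈ 1540 m/s

r₁ = 3604 km = 3.604×10⁶ m.
r₂ = 14220 km = 1.422×10⁷ m.
Transfer ellipse a_t = (r₁ + r₂)/2 = 8.912×10⁶ m.
At r₁: circular v_c1 = √(μ/r₁) = 3447 m/s; transfer-periapsis v_p = √[μ(2/r₁ − 1/a_t)] = 4355 m/s.
Δv₁ = v_p − v_c1 = 907.2 m/s.
At r₂: circular v_c2 = √(μ/r₂) = 1735 m/s; transfer-apoapsis v_a = √[μ(2/r₂ − 1/a_t)] = 1104 m/s.
Δv₂ = v_c2 − v_a = 631.9 m/s.
Total Δv = Δv₁ + Δv₂ = 1539 m/s.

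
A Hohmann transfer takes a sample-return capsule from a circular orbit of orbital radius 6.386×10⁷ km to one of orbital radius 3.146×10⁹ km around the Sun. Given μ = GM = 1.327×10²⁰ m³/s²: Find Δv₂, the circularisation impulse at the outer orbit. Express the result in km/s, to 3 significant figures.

r₁ = 6.386×10⁷ km = 6.386×10¹⁰ m.
r₂ = 3.146×10⁹ km = 3.146×10¹² m.
Transfer ellipse a_t = (r₁ + r₂)/2 = 1.605×10¹² m.
At r₁: circular v_c1 = √(μ/r₁) = 45580 m/s; transfer-perihelion v_p = √[μ(2/r₁ − 1/a_t)] = 63820 m/s.
At r₂: circular v_c2 = √(μ/r₂) = 6495 m/s; transfer-aphelion v_a = √[μ(2/r₂ − 1/a_t)] = 1296 m/s.
Δv₂ = v_c2 − v_a = 5199 m/s.
= 5.199 km/s.

Δv ≈ 5.20 km/s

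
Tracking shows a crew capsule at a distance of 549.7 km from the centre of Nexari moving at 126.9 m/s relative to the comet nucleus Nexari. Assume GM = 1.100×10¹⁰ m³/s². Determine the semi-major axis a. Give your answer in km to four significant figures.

r = 5.497×10⁵ m.
Specific orbital energy ε = v²/2 − μ/r = (126.9)²/2 − 1.100×10¹⁰/5.497×10⁵ = -1.196×10⁴ J/kg.
Since ε = −μ/(2a), a = −μ/(2ε) = 4.599×10⁵ m = 459.90 km.

a ≈ 459.9 km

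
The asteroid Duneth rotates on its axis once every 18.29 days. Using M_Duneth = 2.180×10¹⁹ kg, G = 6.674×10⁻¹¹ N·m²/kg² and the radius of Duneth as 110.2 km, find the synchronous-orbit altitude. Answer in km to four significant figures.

μ = GM = 6.674×10⁻¹¹ × 2.180×10¹⁹ = 1.455×10⁹ m³/s².
T = 18.29 days = 1.580×10⁶ s.
A synchronous orbit has period T, so by Kepler's third law a = (μT²/4π²)^(1/3).
μT²/4π² = 1.455×10⁹ × (1.580×10⁶)² / 39.48 = 9.203×10¹⁹ m³.
a = 4.515×10⁶ m = 4514.9 km.
Altitude h = a − R = 4514.9 − 110.2 = 4404.7 km.

h_sync ≈ 4405 km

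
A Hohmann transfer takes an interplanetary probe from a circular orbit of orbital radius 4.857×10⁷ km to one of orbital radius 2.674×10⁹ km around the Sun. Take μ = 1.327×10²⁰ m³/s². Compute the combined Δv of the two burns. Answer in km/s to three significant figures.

r₁ = 4.857×10⁷ km = 4.857×10¹⁰ m.
r₂ = 2.674×10⁹ km = 2.674×10¹² m.
Transfer ellipse a_t = (r₁ + r₂)/2 = 1.361×10¹² m.
At r₁: circular v_c1 = √(μ/r₁) = 52270 m/s; transfer-perihelion v_p = √[μ(2/r₁ − 1/a_t)] = 73260 m/s.
Δv₁ = v_p − v_c1 = 20990 m/s.
At r₂: circular v_c2 = √(μ/r₂) = 7045 m/s; transfer-aphelion v_a = √[μ(2/r₂ − 1/a_t)] = 1331 m/s.
Δv₂ = v_c2 − v_a = 5714 m/s.
Total Δv = Δv₁ + Δv₂ = 26700 m/s = 26.70 km/s.

Δv_total ≈ 26.7 km/s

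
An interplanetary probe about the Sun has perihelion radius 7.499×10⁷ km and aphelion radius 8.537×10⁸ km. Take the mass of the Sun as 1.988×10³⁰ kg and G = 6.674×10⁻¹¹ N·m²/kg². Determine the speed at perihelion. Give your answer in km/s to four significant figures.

μ = GM = 6.674×10⁻¹¹ × 1.988×10³⁰ = 1.327×10²⁰ m³/s².
Semi-major axis a = (r_p + r_a)/2 = 4.6434×10⁸ km = 4.643×10¹¹ m.
Vis-viva: v² = μ(2/r − 1/a) = 1.327×10²⁰ × (2.667×10⁻¹¹ − 2.154×10⁻¹²) = 3.253×10⁹ m²/s².
v = 57030 m/s = 57.03 km/s.

v ≈ 57.03 km/s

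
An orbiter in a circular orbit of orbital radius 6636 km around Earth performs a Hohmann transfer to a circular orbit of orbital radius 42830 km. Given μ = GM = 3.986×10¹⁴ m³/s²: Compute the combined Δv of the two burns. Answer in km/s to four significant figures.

r₁ = 6636 km = 6.636×10⁶ m.
r₂ = 42830 km = 4.283×10⁷ m.
Transfer ellipse a_t = (r₁ + r₂)/2 = 2.473×10⁷ m.
At r₁: circular v_c1 = √(μ/r₁) = 7750 m/s; transfer-perigee v_p = √[μ(2/r₁ − 1/a_t)] = 10200 m/s.
Δv₁ = v_p − v_c1 = 2449 m/s.
At r₂: circular v_c2 = √(μ/r₂) = 3051 m/s; transfer-apogee v_a = √[μ(2/r₂ − 1/a_t)] = 1580 m/s.
Δv₂ = v_c2 − v_a = 1470 m/s.
Total Δv = Δv₁ + Δv₂ = 3919 m/s = 3.919 km/s.

Δv_total ≈ 3.919 km/s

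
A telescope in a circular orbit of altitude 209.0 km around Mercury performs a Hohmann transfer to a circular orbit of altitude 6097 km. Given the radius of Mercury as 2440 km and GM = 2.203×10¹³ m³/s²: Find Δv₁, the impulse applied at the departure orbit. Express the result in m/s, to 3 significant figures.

r₁ = 2440 + 209.0 = 2649.0 km = 2.6490×10⁶ m.
r₂ = 2440 + 6097 = 8537.0 km = 8.5370×10⁶ m.
Transfer ellipse a_t = (r₁ + r₂)/2 = 5.593×10⁶ m.
At r₁: circular v_c1 = √(μ/r₁) = 2884 m/s; transfer-periherm v_p = √[μ(2/r₁ − 1/a_t)] = 3563 m/s.
Δv₁ = v_p − v_c1 = 679.0 m/s.

Δv ≈ 679 m/s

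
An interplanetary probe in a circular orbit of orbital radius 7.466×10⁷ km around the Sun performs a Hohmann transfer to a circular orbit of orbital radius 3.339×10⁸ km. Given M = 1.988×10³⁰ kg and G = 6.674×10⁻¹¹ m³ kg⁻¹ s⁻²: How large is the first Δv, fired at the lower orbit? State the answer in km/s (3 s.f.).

μ = GM = 6.674×10⁻¹¹ × 1.988×10³⁰ = 1.327×10²⁰ m³/s².
r₁ = 7.466×10⁷ km = 7.466×10¹⁰ m.
r₂ = 3.339×10⁸ km = 3.339×10¹¹ m.
Transfer ellipse a_t = (r₁ + r₂)/2 = 2.043×10¹¹ m.
At r₁: circular v_c1 = √(μ/r₁) = 42160 m/s; transfer-perihelion v_p = √[μ(2/r₁ − 1/a_t)] = 53900 m/s.
Δv₁ = v_p − v_c1 = 11740 m/s.
= 11.74 km/s.

Δv ≈ 11.7 km/s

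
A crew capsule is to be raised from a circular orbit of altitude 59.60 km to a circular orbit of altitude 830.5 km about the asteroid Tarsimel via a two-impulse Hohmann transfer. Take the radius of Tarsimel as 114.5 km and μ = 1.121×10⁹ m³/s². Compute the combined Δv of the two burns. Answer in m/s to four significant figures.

r₁ = 114.5 + 59.60 = 174.10 km = 1.7410×10⁵ m.
r₂ = 114.5 + 830.5 = 945.00 km = 9.4500×10⁵ m.
Transfer ellipse a_t = (r₁ + r₂)/2 = 5.596×10⁵ m.
At r₁: circular v_c1 = √(μ/r₁) = 80.24 m/s; transfer-periapsis v_p = √[μ(2/r₁ − 1/a_t)] = 104.3 m/s.
Δv₁ = v_p − v_c1 = 24.04 m/s.
At r₂: circular v_c2 = √(μ/r₂) = 34.44 m/s; transfer-apoapsis v_a = √[μ(2/r₂ − 1/a_t)] = 19.21 m/s.
Δv₂ = v_c2 − v_a = 15.23 m/s.
Total Δv = Δv₁ + Δv₂ = 39.27 m/s.

Δv_total ≈ 39.27 m/s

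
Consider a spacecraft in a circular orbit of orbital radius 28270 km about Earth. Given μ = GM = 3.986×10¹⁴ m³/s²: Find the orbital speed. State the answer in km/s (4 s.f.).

v ≈ 3.755 km/s

r = 28270 km = 2.827×10⁷ m.
For a circular orbit v = √(μ/r) = √(3.986×10¹⁴ / 2.827×10⁷) = √(1.410×10⁷) = 3755 m/s.
That is 3.755 km/s.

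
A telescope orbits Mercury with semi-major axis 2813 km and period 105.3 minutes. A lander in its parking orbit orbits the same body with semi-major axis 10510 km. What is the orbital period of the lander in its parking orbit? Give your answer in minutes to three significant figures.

T₂ ≈ 760 minutes

Kepler's third law: T² ∝ a³, so T₂ = T₁ (a₂/a₁)^(3/2).
a₂/a₁ = 3.736, (a₂/a₁)^(3/2) = 7.222.
T₂ = 105.3 × 7.222 = 760.5 minutes.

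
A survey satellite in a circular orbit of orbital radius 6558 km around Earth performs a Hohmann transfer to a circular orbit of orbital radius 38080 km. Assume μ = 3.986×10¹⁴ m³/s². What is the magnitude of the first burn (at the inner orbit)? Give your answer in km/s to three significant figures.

r₁ = 6558 km = 6.558×10⁶ m.
r₂ = 38080 km = 3.808×10⁷ m.
Transfer ellipse a_t = (r₁ + r₂)/2 = 2.232×10⁷ m.
At r₁: circular v_c1 = √(μ/r₁) = 7796 m/s; transfer-perigee v_p = √[μ(2/r₁ − 1/a_t)] = 10180 m/s.
Δv₁ = v_p − v_c1 = 2387 m/s.
= 2.387 km/s.

Δv ≈ 2.39 km/s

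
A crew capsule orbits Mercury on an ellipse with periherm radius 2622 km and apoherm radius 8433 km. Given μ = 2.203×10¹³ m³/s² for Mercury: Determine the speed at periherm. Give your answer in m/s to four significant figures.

v ≈ 3580 m/s

Semi-major axis a = (r_p + r_a)/2 = 5527.5 km = 5.528×10⁶ m.
Vis-viva: v² = μ(2/r − 1/a) = 2.203×10¹³ × (7.628×10⁻⁷ − 1.809×10⁻⁷) = 1.282×10⁷ m²/s².
v = 3580 m/s.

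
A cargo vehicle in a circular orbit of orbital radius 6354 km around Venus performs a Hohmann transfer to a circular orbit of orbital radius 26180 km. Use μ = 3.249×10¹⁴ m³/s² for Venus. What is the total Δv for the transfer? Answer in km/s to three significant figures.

r₁ = 6354 km = 6.354×10⁶ m.
r₂ = 26180 km = 2.618×10⁷ m.
Transfer ellipse a_t = (r₁ + r₂)/2 = 1.627×10⁷ m.
At r₁: circular v_c1 = √(μ/r₁) = 7151 m/s; transfer-periapsis v_p = √[μ(2/r₁ − 1/a_t)] = 9072 m/s.
Δv₁ = v_p − v_c1 = 1921 m/s.
At r₂: circular v_c2 = √(μ/r₂) = 3523 m/s; transfer-apoapsis v_a = √[μ(2/r₂ − 1/a_t)] = 2202 m/s.
Δv₂ = v_c2 − v_a = 1321 m/s.
Total Δv = Δv₁ + Δv₂ = 3242 m/s = 3.242 km/s.

Δv_total ≈ 3.24 km/s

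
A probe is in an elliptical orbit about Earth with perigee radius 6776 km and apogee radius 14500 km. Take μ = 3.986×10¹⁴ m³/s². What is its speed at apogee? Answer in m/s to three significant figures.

Semi-major axis a = (r_p + r_a)/2 = 10638 km = 1.064×10⁷ m.
Vis-viva: v² = μ(2/r − 1/a) = 3.986×10¹⁴ × (1.379×10⁻⁷ − 9.400×10⁻⁸) = 1.751×10⁷ m²/s².
v = 4184 m/s.

v ≈ 4180 m/s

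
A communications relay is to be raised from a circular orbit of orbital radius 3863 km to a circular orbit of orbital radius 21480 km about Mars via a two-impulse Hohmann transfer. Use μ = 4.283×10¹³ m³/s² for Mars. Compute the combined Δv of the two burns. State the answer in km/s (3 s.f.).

r₁ = 3863 km = 3.863×10⁶ m.
r₂ = 21480 km = 2.148×10⁷ m.
Transfer ellipse a_t = (r₁ + r₂)/2 = 1.267×10⁷ m.
At r₁: circular v_c1 = √(μ/r₁) = 3330 m/s; transfer-periapsis v_p = √[μ(2/r₁ − 1/a_t)] = 4335 m/s.
Δv₁ = v_p − v_c1 = 1006 m/s.
At r₂: circular v_c2 = √(μ/r₂) = 1412 m/s; transfer-apoapsis v_a = √[μ(2/r₂ − 1/a_t)] = 779.7 m/s.
Δv₂ = v_c2 − v_a = 632.4 m/s.
Total Δv = Δv₁ + Δv₂ = 1638 m/s = 1.638 km/s.

Δv_total ≈ 1.64 km/s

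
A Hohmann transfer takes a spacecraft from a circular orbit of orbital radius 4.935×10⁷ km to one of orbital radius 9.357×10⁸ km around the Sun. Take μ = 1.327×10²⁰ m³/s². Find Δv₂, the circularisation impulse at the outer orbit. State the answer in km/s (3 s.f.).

r₁ = 4.935×10⁷ km = 4.935×10¹⁰ m.
r₂ = 9.357×10⁸ km = 9.357×10¹¹ m.
Transfer ellipse a_t = (r₁ + r₂)/2 = 4.925×10¹¹ m.
At r₁: circular v_c1 = √(μ/r₁) = 51860 m/s; transfer-perihelion v_p = √[μ(2/r₁ − 1/a_t)] = 71470 m/s.
At r₂: circular v_c2 = √(μ/r₂) = 11910 m/s; transfer-aphelion v_a = √[μ(2/r₂ − 1/a_t)] = 3770 m/s.
Δv₂ = v_c2 − v_a = 8139 m/s.
= 8.139 km/s.

Δv ≈ 8.14 km/s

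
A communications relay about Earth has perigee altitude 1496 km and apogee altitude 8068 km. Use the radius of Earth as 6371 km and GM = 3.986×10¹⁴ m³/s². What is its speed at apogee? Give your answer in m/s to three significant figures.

r_p = 6371 + 1496 = 7867.0 km = 7.8670×10⁶ m.
r_a = 6371 + 8068 = 14439 km = 1.4439×10⁷ m.
Semi-major axis a = (r_p + r_a)/2 = 11153 km = 1.115×10⁷ m.
Vis-viva: v² = μ(2/r − 1/a) = 3.986×10¹⁴ × (1.385×10⁻⁷ − 8.966×10⁻⁸) = 1.947×10⁷ m²/s².
v = 4413 m/s.

v ≈ 4410 m/s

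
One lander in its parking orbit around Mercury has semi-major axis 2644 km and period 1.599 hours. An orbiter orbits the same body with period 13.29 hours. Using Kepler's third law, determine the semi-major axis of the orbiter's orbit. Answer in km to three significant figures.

a₂ ≈ 10800 km

Kepler's third law: a³ ∝ T², so a₂ = a₁ (T₂/T₁)^(2/3).
T₂/T₁ = 8.311, (T₂/T₁)^(2/3) = 4.103.
a₂ = 2644 × 4.103 = 10850 km.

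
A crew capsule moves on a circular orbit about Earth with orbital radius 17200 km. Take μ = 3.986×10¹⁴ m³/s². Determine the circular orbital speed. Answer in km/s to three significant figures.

r = 17200 km = 1.720×10⁷ m.
For a circular orbit v = √(μ/r) = √(3.986×10¹⁴ / 1.720×10⁷) = √(2.317×10⁷) = 4814 m/s.
That is 4.814 km/s.

v ≈ 4.81 km/s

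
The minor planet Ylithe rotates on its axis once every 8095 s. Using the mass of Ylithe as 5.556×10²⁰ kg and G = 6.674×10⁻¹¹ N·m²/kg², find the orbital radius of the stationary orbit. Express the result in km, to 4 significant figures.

r_sync ≈ 394.8 km

μ = GM = 6.674×10⁻¹¹ × 5.556×10²⁰ = 3.708×10¹⁰ m³/s².
A synchronous orbit has period T, so by Kepler's third law a = (μT²/4π²)^(1/3).
μT²/4π² = 3.708×10¹⁰ × (8.095×10³)² / 39.48 = 6.155×10¹⁶ m³.
a = 3.948×10⁵ m = 394.83 km.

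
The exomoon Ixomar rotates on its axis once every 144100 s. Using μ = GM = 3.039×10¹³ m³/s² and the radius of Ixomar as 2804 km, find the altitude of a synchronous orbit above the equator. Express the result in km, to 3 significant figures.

h_sync ≈ 22400 km

A synchronous orbit has period T, so by Kepler's third law a = (μT²/4π²)^(1/3).
μT²/4π² = 3.039×10¹³ × (1.441×10⁵)² / 39.48 = 1.598×10²² m³.
a = 2.519×10⁷ m = 25190 km.
Altitude h = a − R = 25190 − 2804 = 22386 km.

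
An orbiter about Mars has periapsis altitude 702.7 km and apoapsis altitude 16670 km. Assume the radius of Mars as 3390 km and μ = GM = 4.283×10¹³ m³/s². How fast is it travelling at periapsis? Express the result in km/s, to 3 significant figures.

v ≈ 4.17 km/s

r_p = 3390 + 702.7 = 4092.7 km = 4.0927×10⁶ m.
r_a = 3390 + 16670 = 20060 km = 2.0060×10⁷ m.
Semi-major axis a = (r_p + r_a)/2 = 12076 km = 1.208×10⁷ m.
Vis-viva: v² = μ(2/r − 1/a) = 4.283×10¹³ × (4.887×10⁻⁷ − 8.281×10⁻⁸) = 1.738×10⁷ m²/s².
v = 4169 m/s = 4.169 km/s.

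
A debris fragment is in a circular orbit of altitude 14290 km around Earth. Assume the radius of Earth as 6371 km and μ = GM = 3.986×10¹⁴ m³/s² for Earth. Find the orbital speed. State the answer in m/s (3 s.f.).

v ≈ 4390 m/s

r = 6371 + 14290 = 20661 km = 2.0661×10⁷ m.
For a circular orbit v = √(μ/r) = √(3.986×10¹⁴ / 2.066×10⁷) = √(1.929×10⁷) = 4392 m/s.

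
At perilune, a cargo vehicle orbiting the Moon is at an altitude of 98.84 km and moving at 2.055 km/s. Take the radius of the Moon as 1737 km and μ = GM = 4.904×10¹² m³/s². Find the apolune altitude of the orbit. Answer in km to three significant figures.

r_p = 1737 + 98.84 = 1835.8 km = 1.836×10⁶ m.
Specific energy ε = v²/2 − μ/r = -5.597×10⁵ J/kg, so a = −μ/(2ε) = 4.381×10⁶ m.
The apsides satisfy r_p + r_a = 2a, so the apolune radius is 2a − r_p = 6.925×10⁶ m = 6925.3 km.
Apolune altitude = 6925.3 − 1737 = 5188.3 km.

apolune altitude ≈ 5190 km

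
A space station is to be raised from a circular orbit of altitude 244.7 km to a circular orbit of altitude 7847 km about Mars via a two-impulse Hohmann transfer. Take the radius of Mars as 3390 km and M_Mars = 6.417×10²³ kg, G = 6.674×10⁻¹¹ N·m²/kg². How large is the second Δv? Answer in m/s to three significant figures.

Δv ≈ 587 m/s

μ = GM = 6.674×10⁻¹¹ × 6.417×10²³ = 4.283×10¹³ m³/s².
r₁ = 3390 + 244.7 = 3634.7 km = 3.6347×10⁶ m.
r₂ = 3390 + 7847 = 11237 km = 1.1237×10⁷ m.
Transfer ellipse a_t = (r₁ + r₂)/2 = 7.436×10⁶ m.
At r₁: circular v_c1 = √(μ/r₁) = 3433 m/s; transfer-periapsis v_p = √[μ(2/r₁ − 1/a_t)] = 4220 m/s.
At r₂: circular v_c2 = √(μ/r₂) = 1952 m/s; transfer-apoapsis v_a = √[μ(2/r₂ − 1/a_t)] = 1365 m/s.
Δv₂ = v_c2 − v_a = 587.3 m/s.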